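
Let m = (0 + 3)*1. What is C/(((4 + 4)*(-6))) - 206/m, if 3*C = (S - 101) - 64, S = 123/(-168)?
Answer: -544447/8064 ≈ -67.516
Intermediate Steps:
m = 3 (m = 3*1 = 3)
S = -41/56 (S = 123*(-1/168) = -41/56 ≈ -0.73214)
C = -9281/168 (C = ((-41/56 - 101) - 64)/3 = (-5697/56 - 64)/3 = (⅓)*(-9281/56) = -9281/168 ≈ -55.244)
C/(((4 + 4)*(-6))) - 206/m = -9281*(-1/(6*(4 + 4)))/168 - 206/3 = -9281/(168*(8*(-6))) - 206*⅓ = -9281/168/(-48) - 206/3 = -9281/168*(-1/48) - 206/3 = 9281/8064 - 206/3 = -544447/8064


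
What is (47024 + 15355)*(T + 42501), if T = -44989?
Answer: -155198952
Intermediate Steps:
(47024 + 15355)*(T + 42501) = (47024 + 15355)*(-44989 + 42501) = 62379*(-2488) = -155198952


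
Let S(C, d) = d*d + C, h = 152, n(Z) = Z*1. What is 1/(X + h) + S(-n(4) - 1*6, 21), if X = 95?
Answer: 106458/247 ≈ 431.00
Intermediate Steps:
n(Z) = Z
S(C, d) = C + d² (S(C, d) = d² + C = C + d²)
1/(X + h) + S(-n(4) - 1*6, 21) = 1/(95 + 152) + ((-1*4 - 1*6) + 21²) = 1/247 + ((-4 - 6) + 441) = 1/247 + (-10 + 441) = 1/247 + 431 = 106458/247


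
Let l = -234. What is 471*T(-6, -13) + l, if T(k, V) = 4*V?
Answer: -24726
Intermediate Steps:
471*T(-6, -13) + l = 471*(4*(-13)) - 234 = 471*(-52) - 234 = -24492 - 234 = -24726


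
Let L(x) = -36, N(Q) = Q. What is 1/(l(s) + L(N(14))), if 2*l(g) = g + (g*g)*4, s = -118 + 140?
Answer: 1/943 ≈ 0.0010604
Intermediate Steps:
s = 22
l(g) = g/2 + 2*g**2 (l(g) = (g + (g*g)*4)/2 = (g + g**2*4)/2 = (g + 4*g**2)/2 = g/2 + 2*g**2)
1/(l(s) + L(N(14))) = 1/((1/2)*22*(1 + 4*22) - 36) = 1/((1/2)*22*(1 + 88) - 36) = 1/((1/2)*22*89 - 36) = 1/(979 - 36) = 1/943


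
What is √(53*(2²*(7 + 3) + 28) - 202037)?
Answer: I*√198433 ≈ 445.46*I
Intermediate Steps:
√(53*(2²*(7 + 3) + 28) - 202037) = √(53*(4*10 + 28) - 202037) = √(53*(40 + 28) - 202037) = √(53*68 - 202037) = √(3604 - 202037) = √(-198433) = I*√198433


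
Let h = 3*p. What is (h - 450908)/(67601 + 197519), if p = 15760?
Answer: -100907/66280 ≈ -1.5224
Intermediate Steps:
h = 47280 (h = 3*15760 = 47280)
(h - 450908)/(67601 + 197519) = (47280 - 450908)/(67601 + 197519) = -403628/265120 = -403628*1/265120 = -100907/66280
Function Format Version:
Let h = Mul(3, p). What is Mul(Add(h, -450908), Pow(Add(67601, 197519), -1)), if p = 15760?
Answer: Rational(-100907, 66280) ≈ -1.5224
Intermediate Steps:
h = 47280 (h = Mul(3, 15760) = 47280)
Mul(Add(h, -450908), Pow(Add(67601, 197519), -1)) = Mul(Add(47280, -450908), Pow(Add(67601, 197519), -1)) = Mul(-403628, Pow(265120, -1)) = Mul(-403628, Rational(1, 265120)) = Rational(-100907, 66280)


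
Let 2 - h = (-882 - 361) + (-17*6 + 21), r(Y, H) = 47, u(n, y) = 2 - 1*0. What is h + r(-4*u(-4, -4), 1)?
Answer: 1373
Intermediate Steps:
u(n, y) = 2 (u(n, y) = 2 + 0 = 2)
h = 1326 (h = 2 - ((-882 - 361) + (-17*6 + 21)) = 2 - (-1243 + (-102 + 21)) = 2 - (-1243 - 81) = 2 - 1*(-1324) = 2 + 1324 = 1326)
h + r(-4*u(-4, -4), 1) = 1326 + 47 = 1373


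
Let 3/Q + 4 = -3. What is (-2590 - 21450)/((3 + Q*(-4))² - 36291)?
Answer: 117796/177717 ≈ 0.66283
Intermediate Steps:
Q = -3/7 (Q = 3/(-4 - 3) = 3/(-7) = 3*(-⅐) = -3/7 ≈ -0.42857)
(-2590 - 21450)/((3 + Q*(-4))² - 36291) = (-2590 - 21450)/((3 - 3/7*(-4))² - 36291) = -24040/((3 + 12/7)² - 36291) = -24040/((33/7)² - 36291) = -24040/(1089/49 - 36291) = -24040/(-1777170/49) = -24040*(-49/1777170) = 117796/177717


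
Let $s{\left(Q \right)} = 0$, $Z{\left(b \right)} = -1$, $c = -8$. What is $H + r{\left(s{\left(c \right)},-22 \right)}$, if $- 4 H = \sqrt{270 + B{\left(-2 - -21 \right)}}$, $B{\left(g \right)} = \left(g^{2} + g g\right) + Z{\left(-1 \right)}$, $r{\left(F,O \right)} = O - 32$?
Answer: $-54 - \frac{\sqrt{991}}{4} \approx -61.87$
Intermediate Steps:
$r{\left(F,O \right)} = -32 + O$ ($r{\left(F,O \right)} = O - 32 = -32 + O$)
$B{\left(g \right)} = -1 + 2 g^{2}$ ($B{\left(g \right)} = \left(g^{2} + g g\right) - 1 = \left(g^{2} + g^{2}\right) - 1 = 2 g^{2} - 1 = -1 + 2 g^{2}$)
$H = - \frac{\sqrt{991}}{4}$ ($H = - \frac{\sqrt{270 - \left(1 - 2 \left(-2 - -21\right)^{2}\right)}}{4} = - \frac{\sqrt{270 - \left(1 - 2 \left(-2 + 21\right)^{2}\right)}}{4} = - \frac{\sqrt{270 - \left(1 - 2 \cdot 19^{2}\right)}}{4} = - \frac{\sqrt{270 + \left(-1 + 2 \cdot 361\right)}}{4} = - \frac{\sqrt{270 + \left(-1 + 722\right)}}{4} = - \frac{\sqrt{270 + 721}}{4} = - \frac{\sqrt{991}}{4} \approx -7.87$)
$H + r{\left(s{\left(c \right)},-22 \right)} = - \frac{\sqrt{991}}{4} - 54 = -54 - \frac{\sqrt{991}}{4}$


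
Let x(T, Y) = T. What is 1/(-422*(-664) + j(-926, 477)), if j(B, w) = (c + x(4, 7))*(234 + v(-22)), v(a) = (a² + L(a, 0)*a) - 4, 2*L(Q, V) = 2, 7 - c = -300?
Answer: 1/495420 ≈ 2.0185e-6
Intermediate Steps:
c = 307 (c = 7 - 1*(-300) = 7 + 300 = 307)
L(Q, V) = 1 (L(Q, V) = (½)*2 = 1)
v(a) = -4 + a + a² (v(a) = (a² + 1*a) - 4 = (a² + a) - 4 = (a + a²) - 4 = -4 + a + a²)
j(B, w) = 215212 (j(B, w) = (307 + 4)*(234 + (-4 - 22 + (-22)²)) = 311*(234 + (-4 - 22 + 484)) = 311*(234 + 458) = 311*692 = 215212)
1/(-422*(-664) + j(-926, 477)) = 1/(-422*(-664) + 215212) = 1/(280208 + 215212) = 1/495420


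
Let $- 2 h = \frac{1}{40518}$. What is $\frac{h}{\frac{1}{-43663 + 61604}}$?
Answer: $- \frac{17941}{81036} \approx -0.2214$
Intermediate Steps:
$h = - \frac{1}{81036}$ ($h = - \frac{1}{2 \cdot 40518} = \left(- \frac{1}{2}\right) \frac{1}{40518} = - \frac{1}{81036} \approx -1.234 \cdot 10^{-5}$)
$\frac{h}{\frac{1}{-43663 + 61604}} = - \frac{1}{81036 \frac{1}{-43663 + 61604}} = - \frac{1}{81036 \cdot \frac{1}{17941}} = - \frac{\frac{1}{\frac{1}{17941}}}{81036} = \left(- \frac{1}{81036}\right) 17941 = - \frac{17941}{81036}$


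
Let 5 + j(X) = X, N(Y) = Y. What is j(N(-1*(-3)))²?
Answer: 4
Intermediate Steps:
j(X) = -5 + X
j(N(-1*(-3)))² = (-5 - 1*(-3))² = (-5 + 3)² = (-2)² = 4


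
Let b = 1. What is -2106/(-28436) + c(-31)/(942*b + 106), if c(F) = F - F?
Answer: 1053/14218 ≈ 0.074061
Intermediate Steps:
c(F) = 0
-2106/(-28436) + c(-31)/(942*b + 106) = -2106/(-28436) + 0/(942*1 + 106) = -2106*(-1/28436) + 0/(942 + 106) = 1053/14218 + 0/1048 = 1053/14218 + 0*(1/1048) = 1053/14218 + 0 = 1053/14218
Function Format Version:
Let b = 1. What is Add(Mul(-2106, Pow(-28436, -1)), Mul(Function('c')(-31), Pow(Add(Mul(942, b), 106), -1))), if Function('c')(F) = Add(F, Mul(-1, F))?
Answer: Rational(1053, 14218) ≈ 0.074061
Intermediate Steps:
Function('c')(F) = 0
Add(Mul(-2106, Pow(-28436, -1)), Mul(Function('c')(-31), Pow(Add(Mul(942, b), 106), -1))) = Add(Mul(-2106, Pow(-28436, -1)), Mul(0, Pow(Add(Mul(942, 1), 106), -1))) = Add(Mul(-2106, Rational(-1, 28436)), Mul(0, Pow(Add(942, 106), -1))) = Add(Rational(1053, 14218), Mul(0, Pow(1048, -1))) = Add(Rational(1053, 14218), Mul(0, Rational(1, 1048))) = Add(Rational(1053, 14218), 0) = Rational(1053, 14218)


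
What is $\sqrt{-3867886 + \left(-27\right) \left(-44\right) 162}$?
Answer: $i \sqrt{3675430} \approx 1917.1 i$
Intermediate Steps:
$\sqrt{-3867886 + \left(-27\right) \left(-44\right) 162} = \sqrt{-3867886 + 1188 \cdot 162} = \sqrt{-3867886 + 192456} = \sqrt{-3675430} = i \sqrt{3675430}$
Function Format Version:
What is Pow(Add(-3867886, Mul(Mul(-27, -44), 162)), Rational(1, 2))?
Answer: Mul(I, Pow(3675430, Rational(1, 2))) ≈ Mul(1917.1, I)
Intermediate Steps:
Pow(Add(-3867886, Mul(Mul(-27, -44), 162)), Rational(1, 2)) = Pow(Add(-3867886, Mul(1188, 162)), Rational(1, 2)) = Pow(Add(-3867886, 192456), Rational(1, 2)) = Pow(-3675430, Rational(1, 2)) = Mul(I, Pow(3675430, Rational(1, 2)))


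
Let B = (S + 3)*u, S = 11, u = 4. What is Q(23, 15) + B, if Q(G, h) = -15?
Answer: 41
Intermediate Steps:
B = 56 (B = (11 + 3)*4 = 14*4 = 56)
Q(23, 15) + B = -15 + 56 = 41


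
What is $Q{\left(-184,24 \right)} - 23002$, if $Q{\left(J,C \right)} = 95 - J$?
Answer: $-22723$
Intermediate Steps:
$Q{\left(-184,24 \right)} - 23002 = \left(95 - -184\right) - 23002 = \left(95 + 184\right) - 23002 = 279 - 23002 = -22723$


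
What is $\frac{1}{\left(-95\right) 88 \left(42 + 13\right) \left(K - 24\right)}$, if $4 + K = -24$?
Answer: $\frac{1}{23909600} \approx 4.1824 \cdot 10^{-8}$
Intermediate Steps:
$K = -28$ ($K = -4 - 24 = -28$)
$\frac{1}{\left(-95\right) 88 \left(42 + 13\right) \left(K - 24\right)} = \frac{1}{\left(-95\right) 88 \left(42 + 13\right) \left(-28 - 24\right)} = \frac{1}{\left(-8360\right) 55 \left(-52\right)} = \frac{1}{\left(-8360\right) \left(-2860\right)} = \frac{1}{23909600}$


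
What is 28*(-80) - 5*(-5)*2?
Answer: -2190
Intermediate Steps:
28*(-80) - 5*(-5)*2 = -2240 + 25*2 = -2240 + 50 = -2190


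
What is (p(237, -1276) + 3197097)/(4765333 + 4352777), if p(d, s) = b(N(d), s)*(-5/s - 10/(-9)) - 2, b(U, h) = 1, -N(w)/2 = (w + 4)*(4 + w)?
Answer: 7343090357/20942475048 ≈ 0.35063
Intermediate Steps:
N(w) = -2*(4 + w)**2 (N(w) = -2*(w + 4)*(4 + w) = -2*(4 + w)*(4 + w) = -2*(4 + w)**2)
p(d, s) = -8/9 - 5/s (p(d, s) = 1*(-5/s - 10/(-9)) - 2 = 1*(-5/s - 10*(-1/9)) - 2 = 1*(-5/s + 10/9) - 2 = 1*(10/9 - 5/s) - 2 = (10/9 - 5/s) - 2 = -8/9 - 5/s)
(p(237, -1276) + 3197097)/(4765333 + 4352777) = ((-8/9 - 5/(-1276)) + 3197097)/(4765333 + 4352777) = ((-8/9 - 5*(-1/1276)) + 3197097)/9118110 = ((-8/9 + 5/1276) + 3197097)*(1/9118110) = (-10163/11484 + 3197097)*(1/9118110) = (36715451785/11484)*(1/9118110) = 7343090357/20942475048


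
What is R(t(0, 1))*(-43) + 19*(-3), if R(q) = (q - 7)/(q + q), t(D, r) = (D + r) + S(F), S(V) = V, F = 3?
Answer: -327/8 ≈ -40.875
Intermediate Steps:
t(D, r) = 3 + D + r (t(D, r) = (D + r) + 3 = 3 + D + r)
R(q) = (-7 + q)/(2*q) (R(q) = (-7 + q)/((2*q)) = (-7 + q)*(1/(2*q)) = (-7 + q)/(2*q))
R(t(0, 1))*(-43) + 19*(-3) = ((-7 + (3 + 0 + 1))/(2*(3 + 0 + 1)))*(-43) + 19*(-3) = ((½)*(-7 + 4)/4)*(-43) - 57 = ((½)*(¼)*(-3))*(-43) - 57 = -3/8*(-43) - 57 = 129/8 - 57 = -327/8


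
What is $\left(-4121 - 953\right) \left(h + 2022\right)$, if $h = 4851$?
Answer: $-34873602$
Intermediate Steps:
$\left(-4121 - 953\right) \left(h + 2022\right) = \left(-4121 - 953\right) \left(4851 + 2022\right) = \left(-5074\right) 6873 = -34873602$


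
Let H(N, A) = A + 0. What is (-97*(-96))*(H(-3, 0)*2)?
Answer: 0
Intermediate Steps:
H(N, A) = A
(-97*(-96))*(H(-3, 0)*2) = (-97*(-96))*(0*2) = 9312*0 = 0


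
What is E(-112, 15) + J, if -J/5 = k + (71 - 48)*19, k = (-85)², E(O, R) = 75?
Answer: -38235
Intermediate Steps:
k = 7225
J = -38310 (J = -5*(7225 + (71 - 48)*19) = -5*(7225 + 23*19) = -5*(7225 + 437) = -5*7662 = -38310)
E(-112, 15) + J = 75 - 38310 = -38235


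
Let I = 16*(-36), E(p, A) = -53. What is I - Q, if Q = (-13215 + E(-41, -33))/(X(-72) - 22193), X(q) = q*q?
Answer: -9810452/17009 ≈ -576.78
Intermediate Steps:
I = -576
X(q) = q²
Q = 13268/17009 (Q = (-13215 - 53)/((-72)² - 22193) = -13268/(5184 - 22193) = -13268/(-17009) = -13268*(-1/17009) = 13268/17009 ≈ 0.78006)
I - Q = -576 - 1*13268/17009 = -576 - 13268/17009 = -9810452/17009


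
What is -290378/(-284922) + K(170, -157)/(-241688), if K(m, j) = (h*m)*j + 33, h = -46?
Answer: -12710848211/3130101288 ≈ -4.0608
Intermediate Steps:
K(m, j) = 33 - 46*j*m (K(m, j) = (-46*m)*j + 33 = -46*j*m + 33 = 33 - 46*j*m)
-290378/(-284922) + K(170, -157)/(-241688) = -290378/(-284922) + (33 - 46*(-157)*170)/(-241688) = -290378*(-1/284922) + (33 + 1227740)*(-1/241688) = 13199/12951 + 1227773*(-1/241688) = 13199/12951 - 1227773/241688 = -12710848211/3130101288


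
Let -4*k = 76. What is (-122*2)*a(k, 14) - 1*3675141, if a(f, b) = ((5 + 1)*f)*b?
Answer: -3285717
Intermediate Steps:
k = -19 (k = -¼*76 = -19)
a(f, b) = 6*b*f (a(f, b) = (6*f)*b = 6*b*f)
(-122*2)*a(k, 14) - 1*3675141 = (-122*2)*(6*14*(-19)) - 1*3675141 = -244*(-1596) - 3675141 = 389424 - 3675141 = -3285717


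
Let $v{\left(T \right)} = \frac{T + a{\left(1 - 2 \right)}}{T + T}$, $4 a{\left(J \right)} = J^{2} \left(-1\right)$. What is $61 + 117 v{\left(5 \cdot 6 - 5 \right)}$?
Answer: $\frac{23783}{200} \approx 118.92$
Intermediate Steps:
$a{\left(J \right)} = - \frac{J^{2}}{4}$ ($a{\left(J \right)} = \frac{J^{2} \left(-1\right)}{4} = \frac{\left(-1\right) J^{2}}{4} = - \frac{J^{2}}{4}$)
$v{\left(T \right)} = \frac{- \frac{1}{4} + T}{2 T}$ ($v{\left(T \right)} = \frac{T - \frac{\left(1 - 2\right)^{2}}{4}}{T + T} = \frac{T - \frac{\left(-1\right)^{2}}{4}}{2 T} = \left(T - \frac{1}{4}\right) \frac{1}{2 T} = \left(- \frac{1}{4} + T\right) \frac{1}{2 T} = \frac{- \frac{1}{4} + T}{2 T}$)
$61 + 117 v{\left(5 \cdot 6 - 5 \right)} = 61 + 117 \frac{-1 + 4 \left(5 \cdot 6 - 5\right)}{8 \left(5 \cdot 6 - 5\right)} = 61 + 117 \frac{-1 + 4 \left(30 - 5\right)}{8 \left(30 - 5\right)} = 61 + 117 \frac{-1 + 4 \cdot 25}{8 \cdot 25} = 61 + 117 \cdot \frac{1}{8} \cdot \frac{1}{25} \left(-1 + 100\right) = 61 + 117 \cdot \frac{1}{8} \cdot \frac{1}{25} \cdot 99 = 61 + 117 \cdot \frac{99}{200} = 61 + \frac{11583}{200} = \frac{23783}{200}$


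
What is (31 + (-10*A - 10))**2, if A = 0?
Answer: 441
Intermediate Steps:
(31 + (-10*A - 10))**2 = (31 + (-10*0 - 10))**2 = (31 + (0 - 10))**2 = (31 - 10)**2 = 21**2 = 441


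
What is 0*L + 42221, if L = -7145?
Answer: 42221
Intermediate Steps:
0*L + 42221 = 0*(-7145) + 42221 = 0 + 42221 = 42221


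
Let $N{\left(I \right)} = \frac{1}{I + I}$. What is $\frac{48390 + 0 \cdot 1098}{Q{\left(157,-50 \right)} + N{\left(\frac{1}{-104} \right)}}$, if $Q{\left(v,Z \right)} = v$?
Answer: $\frac{3226}{7} \approx 460.86$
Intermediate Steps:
$N{\left(I \right)} = \frac{1}{2 I}$
$\frac{48390 + 0 \cdot 1098}{Q{\left(157,-50 \right)} + N{\left(\frac{1}{-104} \right)}} = \frac{48390 + 0 \cdot 1098}{157 + \frac{1}{2 \frac{1}{-104}}} = \frac{48390 + 0}{157 + \frac{1}{2 \left(- \frac{1}{104}\right)}} = \frac{48390}{157 + \frac{1}{2} \left(-104\right)} = \frac{48390}{157 - 52} = \frac{48390}{105} = 48390 \cdot \frac{1}{105} = \frac{3226}{7}$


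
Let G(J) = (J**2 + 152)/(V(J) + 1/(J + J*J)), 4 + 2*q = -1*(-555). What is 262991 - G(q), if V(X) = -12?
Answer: 3939128227375/14625728 ≈ 2.6933e+5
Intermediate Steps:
q = 551/2 (q = -2 + (-1*(-555))/2 = -2 + (1/2)*555 = -2 + 555/2 = 551/2 ≈ 275.50)
G(J) = (152 + J**2)/(-12 + 1/(J + J**2)) (G(J) = (J**2 + 152)/(-12 + 1/(J + J*J)) = (152 + J**2)/(-12 + 1/(J + J**2)))
262991 - G(q) = 262991 - 551*(152 + (551/2)**2 + (551/2)**3 + 152*(551/2))/(2*(1 - 12*551/2 - 12*(551/2)**2)) = 262991 - 551*(152 + 303601/4 + 167284151/8 + 41876)/(2*(1 - 3306 - 12*303601/4)) = 262991 - 551*168227577/(2*(1 - 3306 - 910803)*8) = 262991 - 551*168227577/(2*(-914108)*8) = 262991 - 551*(-1)*168227577/(2*914108*8) = 262991 - 1*(-92693394927/14625728) = 262991 + 92693394927/14625728 = 3939128227375/14625728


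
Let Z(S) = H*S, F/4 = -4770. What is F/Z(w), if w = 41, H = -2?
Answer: 9540/41 ≈ 232.68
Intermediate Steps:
F = -19080 (F = 4*(-4770) = -19080)
Z(S) = -2*S
F/Z(w) = -19080/((-2*41)) = -19080/(-82) = -19080*(-1/82) = 9540/41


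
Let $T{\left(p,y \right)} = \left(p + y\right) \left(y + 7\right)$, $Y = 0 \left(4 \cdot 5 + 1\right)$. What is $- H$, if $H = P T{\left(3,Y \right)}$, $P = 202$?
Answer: $-4242$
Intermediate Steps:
$Y = 0$ ($Y = 0 \left(20 + 1\right) = 0 \cdot 21 = 0$)
$T{\left(p,y \right)} = \left(7 + y\right) \left(p + y\right)$ ($T{\left(p,y \right)} = \left(p + y\right) \left(7 + y\right) = \left(7 + y\right) \left(p + y\right)$)
$H = 4242$ ($H = 202 \left(0^{2} + 7 \cdot 3 + 7 \cdot 0 + 3 \cdot 0\right) = 202 \left(0 + 21 + 0 + 0\right) = 202 \cdot 21 = 4242$)
$- H = \left(-1\right) 4242 = -4242$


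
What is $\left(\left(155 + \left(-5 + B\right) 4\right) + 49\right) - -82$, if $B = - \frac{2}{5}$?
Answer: $\frac{1322}{5} \approx 264.4$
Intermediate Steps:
$B = - \frac{2}{5}$ ($B = \left(-2\right) \frac{1}{5} = - \frac{2}{5} \approx -0.4$)
$\left(\left(155 + \left(-5 + B\right) 4\right) + 49\right) - -82 = \left(\left(155 + \left(-5 - \frac{2}{5}\right) 4\right) + 49\right) - -82 = \left(\left(155 - \frac{108}{5}\right) + 49\right) + 82 = \left(\frac{667}{5} + 49\right) + 82 = \frac{912}{5} + 82 = \frac{1322}{5}$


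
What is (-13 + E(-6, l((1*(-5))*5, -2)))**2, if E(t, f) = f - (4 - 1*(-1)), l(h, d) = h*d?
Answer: 1024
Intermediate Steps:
l(h, d) = d*h
E(t, f) = -5 + f (E(t, f) = f - (4 + 1) = f - 1*5 = f - 5 = -5 + f)
(-13 + E(-6, l((1*(-5))*5, -2)))**2 = (-13 + (-5 - 2*1*(-5)*5))**2 = (-13 + (-5 - (-10)*5))**2 = (-13 + (-5 - 2*(-25)))**2 = (-13 + (-5 + 50))**2 = (-13 + 45)**2 = 32**2 = 1024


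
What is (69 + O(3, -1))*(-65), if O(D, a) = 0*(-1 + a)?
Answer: -4485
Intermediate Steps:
O(D, a) = 0
(69 + O(3, -1))*(-65) = (69 + 0)*(-65) = 69*(-65) = -4485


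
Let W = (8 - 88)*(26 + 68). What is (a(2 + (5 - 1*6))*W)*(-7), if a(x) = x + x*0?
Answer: 52640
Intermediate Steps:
a(x) = x (a(x) = x + 0 = x)
W = -7520 (W = -80*94 = -7520)
(a(2 + (5 - 1*6))*W)*(-7) = ((2 + (5 - 1*6))*(-7520))*(-7) = ((2 + (5 - 6))*(-7520))*(-7) = ((2 - 1)*(-7520))*(-7) = (1*(-7520))*(-7) = -7520*(-7) = 52640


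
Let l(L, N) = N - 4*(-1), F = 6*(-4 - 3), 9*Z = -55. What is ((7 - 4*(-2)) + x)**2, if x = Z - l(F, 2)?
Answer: 676/81 ≈ 8.3457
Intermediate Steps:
Z = -55/9 (Z = (1/9)*(-55) = -55/9 ≈ -6.1111)
F = -42 (F = 6*(-7) = -42)
l(L, N) = 4 + N (l(L, N) = N + 4 = 4 + N)
x = -109/9 (x = -55/9 - (4 + 2) = -55/9 - 1*6 = -55/9 - 6 = -109/9 ≈ -12.111)
((7 - 4*(-2)) + x)**2 = ((7 - 4*(-2)) - 109/9)**2 = ((7 + 8) - 109/9)**2 = (15 - 109/9)**2 = (26/9)**2 = 676/81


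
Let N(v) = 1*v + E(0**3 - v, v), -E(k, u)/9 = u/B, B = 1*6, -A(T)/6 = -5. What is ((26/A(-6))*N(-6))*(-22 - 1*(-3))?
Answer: -247/5 ≈ -49.400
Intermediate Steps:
A(T) = 30 (A(T) = -6*(-5) = 30)
B = 6
E(k, u) = -3*u/2 (E(k, u) = -9*u/6 = -3*u/2)
N(v) = -v/2 (N(v) = 1*v - 3*v/2 = v - 3*v/2 = -v/2)
((26/A(-6))*N(-6))*(-22 - 1*(-3)) = ((26/30)*(-1/2*(-6)))*(-22 - 1*(-3)) = ((26*(1/30))*3)*(-22 + 3) = ((13/15)*3)*(-19) = (13/5)*(-19) = -247/5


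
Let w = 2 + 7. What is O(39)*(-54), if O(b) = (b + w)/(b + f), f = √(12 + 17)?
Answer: -25272/373 + 648*√29/373 ≈ -58.398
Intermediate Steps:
f = √29 ≈ 5.3852
w = 9
O(b) = (9 + b)/(b + √29) (O(b) = (b + 9)/(b + √29) = (9 + b)/(b + √29))
O(39)*(-54) = ((9 + 39)/(39 + √29))*(-54) = (48/(39 + √29))*(-54) = -2592/(39 + √29)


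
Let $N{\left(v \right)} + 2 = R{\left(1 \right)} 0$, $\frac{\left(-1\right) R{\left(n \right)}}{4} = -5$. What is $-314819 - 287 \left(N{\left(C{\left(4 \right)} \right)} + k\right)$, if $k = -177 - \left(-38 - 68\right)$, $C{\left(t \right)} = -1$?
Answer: $-293868$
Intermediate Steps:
$R{\left(n \right)} = 20$ ($R{\left(n \right)} = \left(-4\right) \left(-5\right) = 20$)
$k = -71$ ($k = -177 - \left(-38 - 68\right) = -177 - -106 = -177 + 106 = -71$)
$N{\left(v \right)} = -2$ ($N{\left(v \right)} = -2 + 20 \cdot 0 = -2 + 0 = -2$)
$-314819 - 287 \left(N{\left(C{\left(4 \right)} \right)} + k\right) = -314819 - 287 \left(-2 - 71\right) = -314819 - 287 \left(-73\right) = -314819 - -20951 = -314819 + 20951 = -293868$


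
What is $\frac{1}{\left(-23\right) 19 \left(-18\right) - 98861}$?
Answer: $- \frac{1}{90995} \approx -1.099 \cdot 10^{-5}$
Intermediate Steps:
$\frac{1}{\left(-23\right) 19 \left(-18\right) - 98861} = \frac{1}{\left(-437\right) \left(-18\right) - 98861} = \frac{1}{7866 - 98861} = \frac{1}{-90995} = - \frac{1}{90995}$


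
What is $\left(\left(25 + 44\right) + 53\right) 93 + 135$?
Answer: $11481$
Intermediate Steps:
$\left(\left(25 + 44\right) + 53\right) 93 + 135 = \left(69 + 53\right) 93 + 135 = 122 \cdot 93 + 135 = 11346 + 135 = 11481$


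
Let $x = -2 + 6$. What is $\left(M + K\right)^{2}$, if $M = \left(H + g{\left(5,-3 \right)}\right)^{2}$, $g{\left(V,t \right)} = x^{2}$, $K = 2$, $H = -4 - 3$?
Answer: $6889$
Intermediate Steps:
$x = 4$
$H = -7$
$g{\left(V,t \right)} = 16$ ($g{\left(V,t \right)} = 4^{2} = 16$)
$M = 81$ ($M = \left(-7 + 16\right)^{2} = 9^{2} = 81$)
$\left(M + K\right)^{2} = \left(81 + 2\right)^{2} = 83^{2} = 6889$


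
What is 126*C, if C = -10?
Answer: -1260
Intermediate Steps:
126*C = 126*(-10) = -1260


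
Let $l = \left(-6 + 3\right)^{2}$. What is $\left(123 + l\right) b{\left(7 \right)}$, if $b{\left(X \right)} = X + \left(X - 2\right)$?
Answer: $1584$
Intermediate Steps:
$l = 9$ ($l = \left(-3\right)^{2} = 9$)
$b{\left(X \right)} = -2 + 2 X$ ($b{\left(X \right)} = X + \left(-2 + X\right) = -2 + 2 X$)
$\left(123 + l\right) b{\left(7 \right)} = \left(123 + 9\right) \left(-2 + 2 \cdot 7\right) = 132 \left(-2 + 14\right) = 132 \cdot 12 = 1584$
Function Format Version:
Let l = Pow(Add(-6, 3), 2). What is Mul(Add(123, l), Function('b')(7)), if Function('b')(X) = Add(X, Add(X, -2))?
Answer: 1584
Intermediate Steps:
l = 9 (l = Pow(-3, 2) = 9)
Function('b')(X) = Add(-2, Mul(2, X)) (Function('b')(X) = Add(X, Add(-2, X)) = Add(-2, Mul(2, X)))
Mul(Add(123, l), Function('b')(7)) = Mul(Add(123, 9), Add(-2, Mul(2, 7))) = Mul(132, Add(-2, 14)) = Mul(132, 12) = 1584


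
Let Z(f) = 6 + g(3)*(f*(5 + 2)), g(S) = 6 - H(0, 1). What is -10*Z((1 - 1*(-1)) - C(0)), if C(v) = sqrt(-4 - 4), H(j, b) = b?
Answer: -760 + 700*I*sqrt(2) ≈ -760.0 + 989.95*I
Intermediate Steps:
C(v) = 2*I*sqrt(2) (C(v) = sqrt(-8) = 2*I*sqrt(2))
g(S) = 5 (g(S) = 6 - 1*1 = 6 - 1 = 5)
Z(f) = 6 + 35*f (Z(f) = 6 + 5*(f*(5 + 2)) = 6 + 5*(f*7) = 6 + 5*(7*f) = 6 + 35*f)
-10*Z((1 - 1*(-1)) - C(0)) = -10*(6 + 35*((1 - 1*(-1)) - 2*I*sqrt(2))) = -10*(6 + 35*((1 + 1) - 2*I*sqrt(2))) = -10*(6 + 35*(2 - 2*I*sqrt(2))) = -10*(6 + (70 - 70*I*sqrt(2))) = -10*(76 - 70*I*sqrt(2)) = -760 + 700*I*sqrt(2)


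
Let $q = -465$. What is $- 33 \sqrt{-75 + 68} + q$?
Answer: $-465 - 33 i \sqrt{7} \approx -465.0 - 87.31 i$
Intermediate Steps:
$- 33 \sqrt{-75 + 68} + q = - 33 \sqrt{-75 + 68} - 465 = - 33 \sqrt{-7} - 465 = - 33 i \sqrt{7} - 465 = -465 - 33 i \sqrt{7}$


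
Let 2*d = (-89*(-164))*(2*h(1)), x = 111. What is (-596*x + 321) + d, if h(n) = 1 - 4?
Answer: -109623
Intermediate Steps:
h(n) = -3
d = -43788 (d = ((-89*(-164))*(2*(-3)))/2 = (14596*(-6))/2 = (½)*(-87576) = -43788)
(-596*x + 321) + d = (-596*111 + 321) - 43788 = (-66156 + 321) - 43788 = -65835 - 43788 = -109623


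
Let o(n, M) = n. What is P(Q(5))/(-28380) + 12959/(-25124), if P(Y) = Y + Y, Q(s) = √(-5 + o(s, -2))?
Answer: -12959/25124 ≈ -0.51580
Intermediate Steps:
Q(s) = √(-5 + s)
P(Y) = 2*Y
P(Q(5))/(-28380) + 12959/(-25124) = (2*√(-5 + 5))/(-28380) + 12959/(-25124) = (2*√0)*(-1/28380) + 12959*(-1/25124) = (2*0)*(-1/28380) - 12959/25124 = 0*(-1/28380) - 12959/25124 = 0 - 12959/25124 = -12959/25124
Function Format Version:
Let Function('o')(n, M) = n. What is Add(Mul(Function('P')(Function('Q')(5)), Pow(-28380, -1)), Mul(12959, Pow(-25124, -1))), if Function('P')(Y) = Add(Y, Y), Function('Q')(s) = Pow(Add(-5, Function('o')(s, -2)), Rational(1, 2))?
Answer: Rational(-12959, 25124) ≈ -0.51580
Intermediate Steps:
Function('Q')(s) = Pow(Add(-5, s), Rational(1, 2))
Function('P')(Y) = Mul(2, Y)
Add(Mul(Function('P')(Function('Q')(5)), Pow(-28380, -1)), Mul(12959, Pow(-25124, -1))) = Add(Mul(Mul(2, Pow(Add(-5, 5), Rational(1, 2))), Pow(-28380, -1)), Mul(12959, Pow(-25124, -1))) = Add(Mul(Mul(2, Pow(0, Rational(1, 2))), Rational(-1, 28380)), Mul(12959, Rational(-1, 25124))) = Add(Mul(Mul(2, 0), Rational(-1, 28380)), Rational(-12959, 25124)) = Add(Mul(0, Rational(-1, 28380)), Rational(-12959, 25124)) = Add(0, Rational(-12959, 25124)) = Rational(-12959, 25124)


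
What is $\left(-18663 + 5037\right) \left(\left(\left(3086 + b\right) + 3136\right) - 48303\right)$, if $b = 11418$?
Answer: $417814038$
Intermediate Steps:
$\left(-18663 + 5037\right) \left(\left(\left(3086 + b\right) + 3136\right) - 48303\right) = \left(-18663 + 5037\right) \left(\left(\left(3086 + 11418\right) + 3136\right) - 48303\right) = - 13626 \left(\left(14504 + 3136\right) - 48303\right) = - 13626 \left(17640 - 48303\right) = \left(-13626\right) \left(-30663\right) = 417814038$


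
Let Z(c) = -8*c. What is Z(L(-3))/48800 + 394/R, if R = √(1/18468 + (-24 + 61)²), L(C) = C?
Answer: 3/6100 + 7092*√1441113501/25282693 ≈ 10.649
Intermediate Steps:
R = √1441113501/1026 (R = √(1/18468 + 37²) = √(1/18468 + 1369) = √(25282693/18468) = √1441113501/1026 ≈ 37.000)
Z(L(-3))/48800 + 394/R = -8*(-3)/48800 + 394/((√1441113501/1026)) = 24*(1/48800) + 394*(18*√1441113501/25282693) = 3/6100 + 7092*√1441113501/25282693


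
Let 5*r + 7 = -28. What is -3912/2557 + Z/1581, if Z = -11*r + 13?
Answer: -1984914/1347539 ≈ -1.4730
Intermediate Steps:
r = -7 (r = -7/5 + (1/5)*(-28) = -7/5 - 28/5 = -7)
Z = 90 (Z = -11*(-7) + 13 = 77 + 13 = 90)
-3912/2557 + Z/1581 = -3912/2557 + 90/1581 = -3912*1/2557 + 90*(1/1581) = -3912/2557 + 30/527 = -1984914/1347539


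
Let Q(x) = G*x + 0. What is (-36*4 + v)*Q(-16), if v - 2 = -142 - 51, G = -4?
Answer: -21440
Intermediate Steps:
Q(x) = -4*x (Q(x) = -4*x + 0 = -4*x)
v = -191 (v = 2 + (-142 - 51) = 2 - 193 = -191)
(-36*4 + v)*Q(-16) = (-36*4 - 191)*(-4*(-16)) = (-144 - 191)*64 = -335*64 = -21440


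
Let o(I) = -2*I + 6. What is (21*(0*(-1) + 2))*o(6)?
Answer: -252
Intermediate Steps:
o(I) = 6 - 2*I
(21*(0*(-1) + 2))*o(6) = (21*(0*(-1) + 2))*(6 - 2*6) = (21*(0 + 2))*(6 - 12) = (21*2)*(-6) = 42*(-6) = -252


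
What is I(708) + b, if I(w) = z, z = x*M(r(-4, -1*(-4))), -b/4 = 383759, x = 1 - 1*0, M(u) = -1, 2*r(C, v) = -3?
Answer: -1535037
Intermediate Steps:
r(C, v) = -3/2 (r(C, v) = (½)*(-3) = -3/2)
x = 1 (x = 1 + 0 = 1)
b = -1535036 (b = -4*383759 = -1535036)
z = -1 (z = 1*(-1) = -1)
I(w) = -1
I(708) + b = -1 - 1535036 = -1535037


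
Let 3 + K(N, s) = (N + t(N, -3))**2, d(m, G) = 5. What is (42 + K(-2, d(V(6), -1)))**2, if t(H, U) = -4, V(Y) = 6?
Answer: 5625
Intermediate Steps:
K(N, s) = -3 + (-4 + N)**2 (K(N, s) = -3 + (N - 4)**2 = -3 + (-4 + N)**2)
(42 + K(-2, d(V(6), -1)))**2 = (42 + (-3 + (-4 - 2)**2))**2 = (42 + (-3 + (-6)**2))**2 = (42 + (-3 + 36))**2 = (42 + 33)**2 = 75**2 = 5625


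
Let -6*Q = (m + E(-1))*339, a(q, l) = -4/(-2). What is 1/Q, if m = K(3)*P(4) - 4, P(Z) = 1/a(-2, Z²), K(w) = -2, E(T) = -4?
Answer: 2/1017 ≈ 0.0019666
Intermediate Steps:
a(q, l) = 2 (a(q, l) = -4*(-½) = 2)
P(Z) = ½ (P(Z) = 1/2 = ½)
m = -5 (m = -2*½ - 4 = -1 - 4 = -5)
Q = 1017/2 (Q = -(-5 - 4)*339/6 = -(-3)*339/2 = -⅙*(-3051) = 1017/2 ≈ 508.50)
1/Q = 1/(1017/2) = 2/1017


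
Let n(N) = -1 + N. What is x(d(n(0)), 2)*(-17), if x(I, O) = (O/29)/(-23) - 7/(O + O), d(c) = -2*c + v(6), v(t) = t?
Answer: 79509/2668 ≈ 29.801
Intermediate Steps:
d(c) = 6 - 2*c (d(c) = -2*c + 6 = 6 - 2*c)
x(I, O) = -7/(2*O) - O/667 (x(I, O) = (O*(1/29))*(-1/23) - 7*1/(2*O) = (O/29)*(-1/23) - 7/(2*O) = -O/667 - 7/(2*O) = -7/(2*O) - O/667)
x(d(n(0)), 2)*(-17) = (-7/2/2 - 1/667*2)*(-17) = (-7/2*1/2 - 2/667)*(-17) = (-7/4 - 2/667)*(-17) = -4677/2668*(-17) = 79509/2668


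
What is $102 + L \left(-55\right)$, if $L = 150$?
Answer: $-8148$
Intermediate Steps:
$102 + L \left(-55\right) = 102 + 150 \left(-55\right) = 102 - 8250 = -8148$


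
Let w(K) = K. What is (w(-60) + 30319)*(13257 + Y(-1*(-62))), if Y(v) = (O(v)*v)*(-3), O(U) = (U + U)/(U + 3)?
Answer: 25376438019/65 ≈ 3.9041e+8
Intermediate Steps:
O(U) = 2*U/(3 + U) (O(U) = (2*U)/(3 + U) = 2*U/(3 + U))
Y(v) = -6*v²/(3 + v) (Y(v) = ((2*v/(3 + v))*v)*(-3) = (2*v²/(3 + v))*(-3) = -6*v²/(3 + v))
(w(-60) + 30319)*(13257 + Y(-1*(-62))) = (-60 + 30319)*(13257 - 6*(-1*(-62))²/(3 - 1*(-62))) = 30259*(13257 - 6*62²/(3 + 62)) = 30259*(13257 - 6*3844/65) = 30259*(13257 - 6*3844*1/65) = 30259*(13257 - 23064/65) = 30259*(838641/65) = 25376438019/65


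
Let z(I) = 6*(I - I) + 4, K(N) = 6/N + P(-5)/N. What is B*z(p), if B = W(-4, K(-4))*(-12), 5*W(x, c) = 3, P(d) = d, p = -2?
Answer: -144/5 ≈ -28.800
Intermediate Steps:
K(N) = 1/N (K(N) = 6/N - 5/N = 1/N)
W(x, c) = 3/5 (W(x, c) = (1/5)*3 = 3/5)
z(I) = 4 (z(I) = 6*0 + 4 = 0 + 4 = 4)
B = -36/5 (B = (3/5)*(-12) = -36/5 ≈ -7.2000)
B*z(p) = -36/5*4 = -144/5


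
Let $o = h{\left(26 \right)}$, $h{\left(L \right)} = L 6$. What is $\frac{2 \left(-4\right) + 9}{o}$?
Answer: $\frac{1}{156} \approx 0.0064103$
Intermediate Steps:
$h{\left(L \right)} = 6 L$
$o = 156$ ($o = 6 \cdot 26 = 156$)
$\frac{2 \left(-4\right) + 9}{o} = \frac{2 \left(-4\right) + 9}{156} = \left(-8 + 9\right) \frac{1}{156} = 1 \cdot \frac{1}{156} = \frac{1}{156}$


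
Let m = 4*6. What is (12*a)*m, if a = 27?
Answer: 7776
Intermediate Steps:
m = 24
(12*a)*m = (12*27)*24 = 324*24 = 7776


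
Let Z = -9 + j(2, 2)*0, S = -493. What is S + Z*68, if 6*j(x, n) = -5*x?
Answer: -1105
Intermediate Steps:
j(x, n) = -5*x/6 (j(x, n) = (-5*x)/6 = -5*x/6)
Z = -9 (Z = -9 - 5/6*2*0 = -9 - 5/3*0 = -9 + 0 = -9)
S + Z*68 = -493 - 9*68 = -493 - 612 = -1105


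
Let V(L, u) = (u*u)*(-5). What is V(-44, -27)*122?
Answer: -444690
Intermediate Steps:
V(L, u) = -5*u² (V(L, u) = u²*(-5) = -5*u²)
V(-44, -27)*122 = -5*(-27)²*122 = -5*729*122 = -3645*122 = -444690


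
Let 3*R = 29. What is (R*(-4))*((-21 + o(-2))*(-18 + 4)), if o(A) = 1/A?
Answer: -34916/3 ≈ -11639.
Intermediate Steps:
o(A) = 1/A
R = 29/3 (R = (⅓)*29 = 29/3 ≈ 9.6667)
(R*(-4))*((-21 + o(-2))*(-18 + 4)) = ((29/3)*(-4))*((-21 + 1/(-2))*(-18 + 4)) = -116*(-21 - ½)*(-14)/3 = -(-2494)*(-14)/3 = -116/3*301 = -34916/3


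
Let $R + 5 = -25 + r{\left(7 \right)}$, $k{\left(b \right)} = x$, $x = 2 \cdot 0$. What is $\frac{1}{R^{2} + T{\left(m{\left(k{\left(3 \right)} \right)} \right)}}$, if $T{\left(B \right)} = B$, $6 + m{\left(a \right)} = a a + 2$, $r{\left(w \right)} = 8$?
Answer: $\frac{1}{480} \approx 0.0020833$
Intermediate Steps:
$x = 0$
$k{\left(b \right)} = 0$
$m{\left(a \right)} = -4 + a^{2}$ ($m{\left(a \right)} = -6 + \left(a a + 2\right) = -6 + \left(a^{2} + 2\right) = -6 + \left(2 + a^{2}\right) = -4 + a^{2}$)
$R = -22$ ($R = -5 + \left(-25 + 8\right) = -5 - 17 = -22$)
$\frac{1}{R^{2} + T{\left(m{\left(k{\left(3 \right)} \right)} \right)}} = \frac{1}{\left(-22\right)^{2} - \left(4 - 0^{2}\right)} = \frac{1}{484 + \left(-4 + 0\right)} = \frac{1}{484 - 4} = \frac{1}{480}$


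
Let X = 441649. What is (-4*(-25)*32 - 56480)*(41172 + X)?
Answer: -25724702880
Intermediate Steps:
(-4*(-25)*32 - 56480)*(41172 + X) = (-4*(-25)*32 - 56480)*(41172 + 441649) = (100*32 - 56480)*482821 = (3200 - 56480)*482821 = -53280*482821 = -25724702880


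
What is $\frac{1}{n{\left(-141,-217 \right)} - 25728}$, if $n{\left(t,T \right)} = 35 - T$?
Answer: $- \frac{1}{25476} \approx -3.9253 \cdot 10^{-5}$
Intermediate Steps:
$\frac{1}{n{\left(-141,-217 \right)} - 25728} = \frac{1}{\left(35 - -217\right) - 25728} = \frac{1}{\left(35 + 217\right) - 25728} = \frac{1}{252 - 25728} = \frac{1}{-25476} = - \frac{1}{25476}$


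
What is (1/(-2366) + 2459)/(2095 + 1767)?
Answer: 5817993/9137492 ≈ 0.63672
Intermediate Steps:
(1/(-2366) + 2459)/(2095 + 1767) = (-1/2366 + 2459)/3862 = (5817993/2366)*(1/3862) = 5817993/9137492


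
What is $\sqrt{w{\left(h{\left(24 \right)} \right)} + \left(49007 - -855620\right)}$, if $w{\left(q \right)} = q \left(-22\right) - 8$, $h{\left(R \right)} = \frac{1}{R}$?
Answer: $\frac{\sqrt{32566251}}{6} \approx 951.11$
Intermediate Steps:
$w{\left(q \right)} = -8 - 22 q$ ($w{\left(q \right)} = - 22 q - 8 = -8 - 22 q$)
$\sqrt{w{\left(h{\left(24 \right)} \right)} + \left(49007 - -855620\right)} = \sqrt{\left(-8 - \frac{22}{24}\right) + \left(49007 - -855620\right)} = \sqrt{\left(-8 - \frac{11}{12}\right) + \left(49007 + 855620\right)} = \sqrt{\left(-8 - \frac{11}{12}\right) + 904627} = \sqrt{- \frac{107}{12} + 904627} = \sqrt{\frac{10855417}{12}} = \frac{\sqrt{32566251}}{6}$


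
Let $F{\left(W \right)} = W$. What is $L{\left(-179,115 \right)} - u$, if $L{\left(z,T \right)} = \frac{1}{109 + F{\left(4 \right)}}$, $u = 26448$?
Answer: $- \frac{2988623}{113} \approx -26448.0$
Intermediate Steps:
$L{\left(z,T \right)} = \frac{1}{113}$ ($L{\left(z,T \right)} = \frac{1}{109 + 4} = \frac{1}{113}$)
$L{\left(-179,115 \right)} - u = \frac{1}{113} - 26448 = - \frac{2988623}{113}$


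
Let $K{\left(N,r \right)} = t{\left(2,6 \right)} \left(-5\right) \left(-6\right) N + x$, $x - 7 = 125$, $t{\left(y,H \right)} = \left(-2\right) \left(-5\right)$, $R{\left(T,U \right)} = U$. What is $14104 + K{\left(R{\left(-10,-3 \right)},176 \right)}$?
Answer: $13336$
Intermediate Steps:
$t{\left(y,H \right)} = 10$
$x = 132$ ($x = 7 + 125 = 132$)
$K{\left(N,r \right)} = 132 + 300 N$ ($K{\left(N,r \right)} = 10 \left(-5\right) \left(-6\right) N + 132 = \left(-50\right) \left(-6\right) N + 132 = 300 N + 132 = 132 + 300 N$)
$14104 + K{\left(R{\left(-10,-3 \right)},176 \right)} = 14104 + \left(132 + 300 \left(-3\right)\right) = 14104 + \left(132 - 900\right) = 14104 - 768 = 13336$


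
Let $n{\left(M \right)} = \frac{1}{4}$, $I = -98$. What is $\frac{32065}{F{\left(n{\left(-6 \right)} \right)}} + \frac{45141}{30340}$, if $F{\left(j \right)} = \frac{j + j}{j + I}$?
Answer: $- \frac{4638842449}{740} \approx -6.2687 \cdot 10^{6}$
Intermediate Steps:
$n{\left(M \right)} = \frac{1}{4}$
$F{\left(j \right)} = \frac{2 j}{-98 + j}$ ($F{\left(j \right)} = \frac{j + j}{j - 98} = \frac{2 j}{-98 + j}$)
$\frac{32065}{F{\left(n{\left(-6 \right)} \right)}} + \frac{45141}{30340} = \frac{32065}{2 \cdot \frac{1}{4} \frac{1}{-98 + \frac{1}{4}}} + \frac{45141}{30340} = \frac{32065}{2 \cdot \frac{1}{4} \frac{1}{- \frac{391}{4}}} + 45141 \cdot \frac{1}{30340} = \frac{32065}{2 \cdot \frac{1}{4} \left(- \frac{4}{391}\right)} + \frac{1101}{740} = \frac{32065}{- \frac{2}{391}} + \frac{1101}{740} = 32065 \left(- \frac{391}{2}\right) + \frac{1101}{740} = - \frac{12537415}{2} + \frac{1101}{740} = - \frac{4638842449}{740}$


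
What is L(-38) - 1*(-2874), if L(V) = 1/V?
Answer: 109211/38 ≈ 2874.0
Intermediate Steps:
L(-38) - 1*(-2874) = 1/(-38) - 1*(-2874) = -1/38 + 2874 = 109211/38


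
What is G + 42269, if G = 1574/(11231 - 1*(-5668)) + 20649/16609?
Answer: 11864247419096/280675491 ≈ 42270.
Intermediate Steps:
G = 375090017/280675491 (G = 1574/(11231 + 5668) + 20649*(1/16609) = 1574/16899 + 20649/16609 = 375090017/280675491 ≈ 1.3364)
G + 42269 = 375090017/280675491 + 42269 = 11864247419096/280675491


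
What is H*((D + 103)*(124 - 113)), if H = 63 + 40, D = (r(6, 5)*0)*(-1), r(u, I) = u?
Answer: 116699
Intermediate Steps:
D = 0 (D = (6*0)*(-1) = 0*(-1) = 0)
H = 103
H*((D + 103)*(124 - 113)) = 103*((0 + 103)*(124 - 113)) = 103*(103*11) = 103*1133 = 116699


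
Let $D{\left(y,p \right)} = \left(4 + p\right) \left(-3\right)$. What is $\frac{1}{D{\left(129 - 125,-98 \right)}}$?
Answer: $\frac{1}{282} \approx 0.0035461$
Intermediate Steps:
$D{\left(y,p \right)} = -12 - 3 p$
$\frac{1}{D{\left(129 - 125,-98 \right)}} = \frac{1}{-12 - -294} = \frac{1}{-12 + 294} = \frac{1}{282}$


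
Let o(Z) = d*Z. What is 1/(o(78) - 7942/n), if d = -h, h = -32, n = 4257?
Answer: 387/965230 ≈ 0.00040094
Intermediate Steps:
d = 32 (d = -1*(-32) = 32)
o(Z) = 32*Z
1/(o(78) - 7942/n) = 1/(32*78 - 7942/4257) = 1/(2496 - 7942*1/4257) = 1/(2496 - 722/387) = 1/(965230/387) = 387/965230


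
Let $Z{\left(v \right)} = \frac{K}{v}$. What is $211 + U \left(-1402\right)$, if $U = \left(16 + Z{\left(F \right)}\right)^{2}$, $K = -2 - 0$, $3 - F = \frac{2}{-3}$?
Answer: $- \frac{40492269}{121} \approx -3.3465 \cdot 10^{5}$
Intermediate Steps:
$F = \frac{11}{3}$ ($F = 3 - \frac{2}{-3} = 3 - 2 \left(- \frac{1}{3}\right) = 3 - - \frac{2}{3} = 3 + \frac{2}{3} = \frac{11}{3} \approx 3.6667$)
$K = -2$ ($K = -2 + 0 = -2$)
$Z{\left(v \right)} = - \frac{2}{v}$
$U = \frac{28900}{121}$ ($U = \left(16 - \frac{2}{\frac{11}{3}}\right)^{2} = \left(16 - \frac{6}{11}\right)^{2} = \left(\frac{170}{11}\right)^{2} = \frac{28900}{121} \approx 238.84$)
$211 + U \left(-1402\right) = 211 + \frac{28900}{121} \left(-1402\right) = 211 - \frac{40517800}{121} = - \frac{40492269}{121}$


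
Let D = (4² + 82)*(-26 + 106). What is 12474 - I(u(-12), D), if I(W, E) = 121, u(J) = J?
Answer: 12353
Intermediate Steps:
D = 7840 (D = (16 + 82)*80 = 98*80 = 7840)
12474 - I(u(-12), D) = 12474 - 1*121 = 12474 - 121 = 12353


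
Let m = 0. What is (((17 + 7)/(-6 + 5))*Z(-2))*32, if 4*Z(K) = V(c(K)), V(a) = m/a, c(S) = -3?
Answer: 0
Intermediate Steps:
V(a) = 0 (V(a) = 0/a = 0)
Z(K) = 0 (Z(K) = (1/4)*0 = 0)
(((17 + 7)/(-6 + 5))*Z(-2))*32 = (((17 + 7)/(-6 + 5))*0)*32 = ((24/(-1))*0)*32 = ((24*(-1))*0)*32 = -24*0*32 = 0*32 = 0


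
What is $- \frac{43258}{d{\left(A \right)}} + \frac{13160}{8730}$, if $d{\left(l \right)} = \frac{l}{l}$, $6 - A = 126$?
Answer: $- \frac{37762918}{873} \approx -43257.0$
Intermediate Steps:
$A = -120$ ($A = 6 - 126 = -120$)
$d{\left(l \right)} = 1$
$- \frac{43258}{d{\left(A \right)}} + \frac{13160}{8730} = - \frac{43258}{1} + \frac{13160}{8730} = \left(-43258\right) 1 + 13160 \cdot \frac{1}{8730} = -43258 + \frac{1316}{873} = - \frac{37762918}{873}$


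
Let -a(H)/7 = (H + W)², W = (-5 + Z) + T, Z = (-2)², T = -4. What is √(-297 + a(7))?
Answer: 5*I*√13 ≈ 18.028*I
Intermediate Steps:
Z = 4
W = -5 (W = (-5 + 4) - 4 = -1 - 4 = -5)
a(H) = -7*(-5 + H)² (a(H) = -7*(H - 5)² = -7*(-5 + H)²)
√(-297 + a(7)) = √(-297 - 7*(-5 + 7)²) = √(-297 - 7*2²) = √(-297 - 7*4) = √(-297 - 28) = √(-325) = 5*I*√13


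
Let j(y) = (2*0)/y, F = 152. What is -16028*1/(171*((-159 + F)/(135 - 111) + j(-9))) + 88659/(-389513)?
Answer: 49909539971/155415687 ≈ 321.14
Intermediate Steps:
j(y) = 0 (j(y) = 0/y = 0)
-16028*1/(171*((-159 + F)/(135 - 111) + j(-9))) + 88659/(-389513) = -16028*1/(171*((-159 + 152)/(135 - 111) + 0)) + 88659/(-389513) = -16028*1/(171*(-7/24 + 0)) + 88659*(-1/389513) = -16028*1/(171*(-7*1/24 + 0)) - 88659/389513 = -16028*1/(171*(-7/24 + 0)) - 88659/389513 = -16028/((-7/24*171)) - 88659/389513 = -16028/(-399/8) - 88659/389513 = -16028*(-8/399) - 88659/389513 = 128224/399 - 88659/389513 = 49909539971/155415687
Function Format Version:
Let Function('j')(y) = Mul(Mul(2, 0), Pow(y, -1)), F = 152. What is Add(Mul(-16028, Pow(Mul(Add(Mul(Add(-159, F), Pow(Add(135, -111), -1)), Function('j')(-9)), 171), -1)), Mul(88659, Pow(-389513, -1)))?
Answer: Rational(49909539971, 155415687) ≈ 321.14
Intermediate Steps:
Function('j')(y) = 0 (Function('j')(y) = Mul(0, Pow(y, -1)) = 0)
Add(Mul(-16028, Pow(Mul(Add(Mul(Add(-159, F), Pow(Add(135, -111), -1)), Function('j')(-9)), 171), -1)), Mul(88659, Pow(-389513, -1))) = Add(Mul(-16028, Pow(Mul(Add(Mul(Add(-159, 152), Pow(Add(135, -111), -1)), 0), 171), -1)), Mul(88659, Pow(-389513, -1))) = Add(Mul(-16028, Pow(Mul(Add(Mul(-7, Pow(24, -1)), 0), 171), -1)), Mul(88659, Rational(-1, 389513))) = Add(Mul(-16028, Pow(Mul(Add(Mul(-7, Rational(1, 24)), 0), 171), -1)), Rational(-88659, 389513)) = Add(Mul(-16028, Pow(Mul(Add(Rational(-7, 24), 0), 171), -1)), Rational(-88659, 389513)) = Add(Mul(-16028, Pow(Mul(Rational(-7, 24), 171), -1)), Rational(-88659, 389513)) = Add(Mul(-16028, Pow(Rational(-399, 8), -1)), Rational(-88659, 389513)) = Add(Mul(-16028, Rational(-8, 399)), Rational(-88659, 389513)) = Add(Rational(128224, 399), Rational(-88659, 389513)) = Rational(49909539971, 155415687)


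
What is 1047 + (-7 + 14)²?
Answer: 1096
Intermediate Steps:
1047 + (-7 + 14)² = 1047 + 7² = 1047 + 49 = 1096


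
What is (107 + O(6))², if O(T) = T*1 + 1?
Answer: 12996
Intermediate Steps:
O(T) = 1 + T (O(T) = T + 1 = 1 + T)
(107 + O(6))² = (107 + (1 + 6))² = (107 + 7)² = 114² = 12996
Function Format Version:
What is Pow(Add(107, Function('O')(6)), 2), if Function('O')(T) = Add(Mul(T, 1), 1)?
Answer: 12996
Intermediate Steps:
Function('O')(T) = Add(1, T) (Function('O')(T) = Add(T, 1) = Add(1, T))
Pow(Add(107, Function('O')(6)), 2) = Pow(Add(107, Add(1, 6)), 2) = Pow(Add(107, 7), 2) = Pow(114, 2) = 12996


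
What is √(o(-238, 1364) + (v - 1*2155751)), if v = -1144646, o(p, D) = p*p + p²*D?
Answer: √74018663 ≈ 8603.4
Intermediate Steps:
o(p, D) = p² + D*p²
√(o(-238, 1364) + (v - 1*2155751)) = √((-238)²*(1 + 1364) + (-1144646 - 1*2155751)) = √(56644*1365 + (-1144646 - 2155751)) = √(77319060 - 3300397) = √74018663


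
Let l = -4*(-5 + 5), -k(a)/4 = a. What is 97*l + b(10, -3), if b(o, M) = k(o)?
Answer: -40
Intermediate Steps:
k(a) = -4*a
b(o, M) = -4*o
l = 0 (l = -4*0 = 0)
97*l + b(10, -3) = 97*0 - 4*10 = 0 - 40 = -40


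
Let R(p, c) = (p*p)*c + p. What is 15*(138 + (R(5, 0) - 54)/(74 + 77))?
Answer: 311835/151 ≈ 2065.1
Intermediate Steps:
R(p, c) = p + c*p² (R(p, c) = p²*c + p = c*p² + p = p + c*p²)
15*(138 + (R(5, 0) - 54)/(74 + 77)) = 15*(138 + (5*(1 + 0*5) - 54)/(74 + 77)) = 15*(138 + (5*(1 + 0) - 54)/151) = 15*(138 + (5*1 - 54)*(1/151)) = 15*(138 + (5 - 54)*(1/151)) = 15*(138 - 49*1/151) = 15*(138 - 49/151) = 15*(20789/151) = 311835/151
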